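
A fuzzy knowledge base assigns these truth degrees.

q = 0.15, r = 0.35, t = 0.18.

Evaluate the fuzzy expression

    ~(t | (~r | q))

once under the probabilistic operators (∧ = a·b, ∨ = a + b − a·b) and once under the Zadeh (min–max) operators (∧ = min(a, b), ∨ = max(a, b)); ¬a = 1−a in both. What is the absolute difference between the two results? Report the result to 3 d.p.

0.106

Under probabilistic:
  ~r = 1 − 0.3500 = 0.6500
  ~r | q = a + b − a·b on (0.6500, 0.1500) = 0.7025
  t | (~r | q) = a + b − a·b on (0.1800, 0.7025) = 0.7561
  ~(t | (~r | q)) = 1 − 0.7561 = 0.2439
  → value = 0.2439
Under Zadeh (min–max):
  ~r = 1 − 0.35 = 0.65
  ~r | q = max(a, b) on (0.65, 0.15) = 0.65
  t | (~r | q) = max(a, b) on (0.18, 0.65) = 0.65
  ~(t | (~r | q)) = 1 − 0.65 = 0.35
  → value = 0.3500
|0.2439 − 0.3500| = 0.106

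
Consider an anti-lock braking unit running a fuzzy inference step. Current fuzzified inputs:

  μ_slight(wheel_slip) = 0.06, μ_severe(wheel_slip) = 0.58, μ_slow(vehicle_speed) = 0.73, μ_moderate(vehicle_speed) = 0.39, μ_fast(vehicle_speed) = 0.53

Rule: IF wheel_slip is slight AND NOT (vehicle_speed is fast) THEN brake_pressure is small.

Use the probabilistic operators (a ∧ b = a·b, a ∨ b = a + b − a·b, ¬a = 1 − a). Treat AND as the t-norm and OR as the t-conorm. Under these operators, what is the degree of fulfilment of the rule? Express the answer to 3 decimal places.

0.028

firing strength: slight=0.06, ¬fast=1−0.53=0.47; AND[a·b] → w = 0.0282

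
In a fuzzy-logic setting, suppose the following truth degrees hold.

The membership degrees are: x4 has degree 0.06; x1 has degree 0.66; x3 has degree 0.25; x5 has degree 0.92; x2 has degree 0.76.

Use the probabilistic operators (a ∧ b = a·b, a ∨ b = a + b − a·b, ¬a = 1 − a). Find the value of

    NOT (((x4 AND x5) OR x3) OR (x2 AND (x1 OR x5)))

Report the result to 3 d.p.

x4 AND x5 = a·b on (0.0600, 0.9200) = 0.0552
(x4 AND x5) OR x3 = a + b − a·b on (0.0552, 0.2500) = 0.2914
x1 OR x5 = a + b − a·b on (0.6600, 0.9200) = 0.9728
x2 AND (x1 OR x5) = a·b on (0.7600, 0.9728) = 0.7393
((x4 AND x5) OR x3) OR (x2 AND (x1 OR x5)) = a + b − a·b on (0.2914, 0.7393) = 0.8153
NOT (((x4 AND x5) OR x3) OR (x2 AND (x1 OR x5))) = 1 − 0.8153 = 0.1847

0.185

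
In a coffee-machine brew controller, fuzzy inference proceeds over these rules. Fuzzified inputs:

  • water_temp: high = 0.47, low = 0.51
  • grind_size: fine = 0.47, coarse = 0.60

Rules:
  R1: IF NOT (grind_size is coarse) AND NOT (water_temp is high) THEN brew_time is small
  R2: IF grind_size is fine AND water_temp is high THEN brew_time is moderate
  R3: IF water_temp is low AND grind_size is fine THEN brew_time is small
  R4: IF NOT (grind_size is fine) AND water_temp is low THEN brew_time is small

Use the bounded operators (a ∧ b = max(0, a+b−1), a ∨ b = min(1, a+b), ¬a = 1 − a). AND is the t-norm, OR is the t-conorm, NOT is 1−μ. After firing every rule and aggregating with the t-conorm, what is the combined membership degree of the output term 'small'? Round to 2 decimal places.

R1: ¬coarse=1−0.60=0.40, ¬high=1−0.47=0.53; AND[max(0, a+b−1)] → w = 0.00
R2: fine=0.47, high=0.47; AND[max(0, a+b−1)] → w = 0.00
R3: low=0.51, fine=0.47; AND[max(0, a+b−1)] → w = 0.00
R4: ¬fine=1−0.47=0.53, low=0.51; AND[max(0, a+b−1)] → w = 0.04
Rules with consequent 'small': {R1, R3, R4} → strengths 0.00, 0.00, 0.04
Aggregate via t-conorm [min(1, a+b)]: 0.04

0.04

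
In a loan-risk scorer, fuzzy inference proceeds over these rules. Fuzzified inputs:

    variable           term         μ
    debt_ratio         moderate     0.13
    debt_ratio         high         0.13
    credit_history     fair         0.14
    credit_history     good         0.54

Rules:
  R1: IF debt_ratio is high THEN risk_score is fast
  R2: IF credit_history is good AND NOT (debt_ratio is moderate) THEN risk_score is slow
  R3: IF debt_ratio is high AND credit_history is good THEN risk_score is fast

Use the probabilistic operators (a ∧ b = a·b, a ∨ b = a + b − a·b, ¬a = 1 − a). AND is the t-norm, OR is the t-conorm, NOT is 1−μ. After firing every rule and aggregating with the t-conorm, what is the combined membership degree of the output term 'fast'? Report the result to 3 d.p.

0.191

R1: high=0.13 → w = 0.1300
R2: good=0.54, ¬moderate=1−0.13=0.87; AND[a·b] → w = 0.4698
R3: high=0.13, good=0.54; AND[a·b] → w = 0.0702
Rules with consequent 'fast': {R1, R3} → strengths 0.1300, 0.0702
Aggregate via t-conorm [a + b − a·b]: 0.1911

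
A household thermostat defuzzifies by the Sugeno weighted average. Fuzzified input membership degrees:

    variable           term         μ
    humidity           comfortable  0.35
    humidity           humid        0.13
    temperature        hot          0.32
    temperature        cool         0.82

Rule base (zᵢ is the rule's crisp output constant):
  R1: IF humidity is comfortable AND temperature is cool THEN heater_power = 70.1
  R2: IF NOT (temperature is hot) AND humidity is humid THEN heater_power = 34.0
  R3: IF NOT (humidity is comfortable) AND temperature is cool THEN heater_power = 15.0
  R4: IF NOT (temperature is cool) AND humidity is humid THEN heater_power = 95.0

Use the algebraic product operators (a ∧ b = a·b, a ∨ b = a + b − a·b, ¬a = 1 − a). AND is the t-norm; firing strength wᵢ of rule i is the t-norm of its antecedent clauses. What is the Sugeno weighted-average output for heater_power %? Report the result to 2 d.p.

35.78

R1 (z=70.1): comfortable=0.35, cool=0.82; AND[a·b] → w = 0.2870
R2 (z=34.0): ¬hot=1−0.32=0.68, humid=0.13; AND[a·b] → w = 0.0884
R3 (z=15.0): ¬comfortable=1−0.35=0.65, cool=0.82; AND[a·b] → w = 0.5330
R4 (z=95.0): ¬cool=1−0.82=0.18, humid=0.13; AND[a·b] → w = 0.0234
Weighted average = (0.2870·70.1 + 0.0884·34.0 + 0.5330·15.0 + 0.0234·95.0) / (0.2870 + 0.0884 + 0.5330 + 0.0234)
  = 33.3423 / 0.9318 = 35.78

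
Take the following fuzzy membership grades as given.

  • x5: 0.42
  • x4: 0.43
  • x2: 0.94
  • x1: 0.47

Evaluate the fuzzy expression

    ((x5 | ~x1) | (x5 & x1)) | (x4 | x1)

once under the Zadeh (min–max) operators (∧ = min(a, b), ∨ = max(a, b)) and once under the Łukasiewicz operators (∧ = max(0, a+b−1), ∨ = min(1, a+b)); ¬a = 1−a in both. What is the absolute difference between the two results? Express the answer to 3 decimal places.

Under Zadeh (min–max):
  ~x1 = 1 − 0.47 = 0.53
  x5 | ~x1 = max(a, b) on (0.42, 0.53) = 0.53
  x5 & x1 = min(a, b) on (0.42, 0.47) = 0.42
  (x5 | ~x1) | (x5 & x1) = max(a, b) on (0.53, 0.42) = 0.53
  x4 | x1 = max(a, b) on (0.43, 0.47) = 0.47
  ((x5 | ~x1) | (x5 & x1)) | (x4 | x1) = max(a, b) on (0.53, 0.47) = 0.53
  → value = 0.5300
Under Łukasiewicz:
  ~x1 = 1 − 0.47 = 0.53
  x5 | ~x1 = min(1, a+b) on (0.42, 0.53) = 0.95
  x5 & x1 = max(0, a+b−1) on (0.42, 0.47) = 0.00
  (x5 | ~x1) | (x5 & x1) = min(1, a+b) on (0.95, 0.00) = 0.95
  x4 | x1 = min(1, a+b) on (0.43, 0.47) = 0.90
  ((x5 | ~x1) | (x5 & x1)) | (x4 | x1) = min(1, a+b) on (0.95, 0.90) = 1.00
  → value = 1.0000
|0.5300 − 1.0000| = 0.470

0.470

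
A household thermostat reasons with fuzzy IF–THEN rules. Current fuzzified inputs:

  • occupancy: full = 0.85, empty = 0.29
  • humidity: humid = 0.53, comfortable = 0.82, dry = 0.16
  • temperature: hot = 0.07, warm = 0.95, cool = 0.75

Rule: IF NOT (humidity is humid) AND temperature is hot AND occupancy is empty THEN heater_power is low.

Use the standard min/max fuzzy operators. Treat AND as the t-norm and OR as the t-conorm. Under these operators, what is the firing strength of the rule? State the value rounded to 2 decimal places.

0.07

firing strength: ¬humid=1−0.53=0.47, hot=0.07, empty=0.29; AND[min(a, b)] → w = 0.07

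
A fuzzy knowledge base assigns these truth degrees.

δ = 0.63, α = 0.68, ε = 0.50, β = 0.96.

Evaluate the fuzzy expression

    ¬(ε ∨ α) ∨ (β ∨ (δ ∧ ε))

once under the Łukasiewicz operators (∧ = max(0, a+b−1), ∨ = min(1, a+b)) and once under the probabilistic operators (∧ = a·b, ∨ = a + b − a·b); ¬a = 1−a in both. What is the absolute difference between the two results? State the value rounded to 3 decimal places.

0.023

Under Łukasiewicz:
  ε ∨ α = min(1, a+b) on (0.50, 0.68) = 1.00
  ¬(ε ∨ α) = 1 − 1.00 = 0.00
  δ ∧ ε = max(0, a+b−1) on (0.63, 0.50) = 0.13
  β ∨ (δ ∧ ε) = min(1, a+b) on (0.96, 0.13) = 1.00
  ¬(ε ∨ α) ∨ (β ∨ (δ ∧ ε)) = min(1, a+b) on (0.00, 1.00) = 1.00
  → value = 1.0000
Under probabilistic:
  ε ∨ α = a + b − a·b on (0.5000, 0.6800) = 0.8400
  ¬(ε ∨ α) = 1 − 0.8400 = 0.1600
  δ ∧ ε = a·b on (0.6300, 0.5000) = 0.3150
  β ∨ (δ ∧ ε) = a + b − a·b on (0.9600, 0.3150) = 0.9726
  ¬(ε ∨ α) ∨ (β ∨ (δ ∧ ε)) = a + b − a·b on (0.1600, 0.9726) = 0.9770
  → value = 0.9770
|1.0000 − 0.9770| = 0.023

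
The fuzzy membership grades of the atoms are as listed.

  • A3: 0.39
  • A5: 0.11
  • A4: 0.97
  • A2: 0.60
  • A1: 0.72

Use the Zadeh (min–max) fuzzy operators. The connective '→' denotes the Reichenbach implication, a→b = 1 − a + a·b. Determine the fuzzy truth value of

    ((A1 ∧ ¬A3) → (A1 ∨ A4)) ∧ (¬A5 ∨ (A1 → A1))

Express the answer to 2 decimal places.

0.89

¬A3 = 1 − 0.39 = 0.61
A1 ∧ ¬A3 = min(a, b) on (0.72, 0.61) = 0.61
A1 ∨ A4 = max(a, b) on (0.72, 0.97) = 0.97
(A1 ∧ ¬A3) → (A1 ∨ A4)  [Reichenbach: 1 − a + a·b] with a=0.61, b=0.97 → 0.98
¬A5 = 1 − 0.11 = 0.89
A1 → A1  [Reichenbach: 1 − a + a·b] with a=0.72, b=0.72 → 0.80
¬A5 ∨ (A1 → A1) = max(a, b) on (0.89, 0.80) = 0.89
((A1 ∧ ¬A3) → (A1 ∨ A4)) ∧ (¬A5 ∨ (A1 → A1)) = min(a, b) on (0.98, 0.89) = 0.89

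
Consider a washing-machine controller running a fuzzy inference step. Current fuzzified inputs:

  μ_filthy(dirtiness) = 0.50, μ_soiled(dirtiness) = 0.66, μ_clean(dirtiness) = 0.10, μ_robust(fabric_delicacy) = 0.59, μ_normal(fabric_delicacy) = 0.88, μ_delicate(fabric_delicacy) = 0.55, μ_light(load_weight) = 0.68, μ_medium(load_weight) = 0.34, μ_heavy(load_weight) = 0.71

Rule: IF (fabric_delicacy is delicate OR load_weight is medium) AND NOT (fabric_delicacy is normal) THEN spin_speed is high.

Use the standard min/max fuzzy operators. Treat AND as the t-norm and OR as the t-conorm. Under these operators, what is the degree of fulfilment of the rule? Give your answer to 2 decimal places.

0.12

firing strength: (delicate=0.55 OR medium=0.34) = 0.55; AND[min(a, b)] with ¬normal=1−0.88=0.12 → w = 0.12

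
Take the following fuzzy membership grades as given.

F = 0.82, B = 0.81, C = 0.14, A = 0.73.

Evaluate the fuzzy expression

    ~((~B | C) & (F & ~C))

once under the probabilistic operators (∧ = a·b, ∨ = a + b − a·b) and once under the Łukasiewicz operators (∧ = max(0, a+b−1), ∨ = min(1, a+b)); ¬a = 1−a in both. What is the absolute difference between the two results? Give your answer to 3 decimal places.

Under probabilistic:
  ~B = 1 − 0.8100 = 0.1900
  ~B | C = a + b − a·b on (0.1900, 0.1400) = 0.3034
  ~C = 1 − 0.1400 = 0.8600
  F & ~C = a·b on (0.8200, 0.8600) = 0.7052
  (~B | C) & (F & ~C) = a·b on (0.3034, 0.7052) = 0.2140
  ~((~B | C) & (F & ~C)) = 1 − 0.2140 = 0.7860
  → value = 0.7860
Under Łukasiewicz:
  ~B = 1 − 0.81 = 0.19
  ~B | C = min(1, a+b) on (0.19, 0.14) = 0.33
  ~C = 1 − 0.14 = 0.86
  F & ~C = max(0, a+b−1) on (0.82, 0.86) = 0.68
  (~B | C) & (F & ~C) = max(0, a+b−1) on (0.33, 0.68) = 0.01
  ~((~B | C) & (F & ~C)) = 1 − 0.01 = 0.99
  → value = 0.9900
|0.7860 − 0.9900| = 0.204

0.204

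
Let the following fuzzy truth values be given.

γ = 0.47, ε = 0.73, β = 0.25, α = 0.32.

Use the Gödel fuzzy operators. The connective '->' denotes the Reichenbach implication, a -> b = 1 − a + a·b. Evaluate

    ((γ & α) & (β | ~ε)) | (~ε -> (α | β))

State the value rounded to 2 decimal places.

γ & α = min(a, b) on (0.47, 0.32) = 0.32
~ε = 1 − 0.73 = 0.27
β | ~ε = max(a, b) on (0.25, 0.27) = 0.27
(γ & α) & (β | ~ε) = min(a, b) on (0.32, 0.27) = 0.27
~ε = 1 − 0.73 = 0.27
α | β = max(a, b) on (0.32, 0.25) = 0.32
~ε -> (α | β)  [Reichenbach: 1 − a + a·b] with a=0.27, b=0.32 → 0.82
((γ & α) & (β | ~ε)) | (~ε -> (α | β)) = max(a, b) on (0.27, 0.82) = 0.82

0.82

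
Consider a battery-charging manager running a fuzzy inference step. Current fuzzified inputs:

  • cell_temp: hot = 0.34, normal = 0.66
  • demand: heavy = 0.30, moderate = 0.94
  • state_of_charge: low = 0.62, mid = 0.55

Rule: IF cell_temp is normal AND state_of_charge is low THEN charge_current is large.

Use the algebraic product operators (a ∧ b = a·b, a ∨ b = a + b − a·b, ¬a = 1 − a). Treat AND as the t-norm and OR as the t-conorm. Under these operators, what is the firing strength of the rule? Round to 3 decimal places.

0.409

firing strength: normal=0.66, low=0.62; AND[a·b] → w = 0.4092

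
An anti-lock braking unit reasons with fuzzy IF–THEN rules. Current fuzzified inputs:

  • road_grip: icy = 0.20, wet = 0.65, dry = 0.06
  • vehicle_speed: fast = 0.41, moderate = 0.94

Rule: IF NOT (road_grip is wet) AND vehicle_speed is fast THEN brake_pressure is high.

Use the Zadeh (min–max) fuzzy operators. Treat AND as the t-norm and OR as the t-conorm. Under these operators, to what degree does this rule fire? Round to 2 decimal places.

0.35

firing strength: ¬wet=1−0.65=0.35, fast=0.41; AND[min(a, b)] → w = 0.35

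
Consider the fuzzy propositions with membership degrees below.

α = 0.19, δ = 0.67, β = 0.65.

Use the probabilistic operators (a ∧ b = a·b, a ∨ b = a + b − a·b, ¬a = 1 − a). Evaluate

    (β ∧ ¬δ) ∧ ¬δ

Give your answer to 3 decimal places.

0.071

¬δ = 1 − 0.6700 = 0.3300
β ∧ ¬δ = a·b on (0.6500, 0.3300) = 0.2145
¬δ = 1 − 0.6700 = 0.3300
(β ∧ ¬δ) ∧ ¬δ = a·b on (0.2145, 0.3300) = 0.0708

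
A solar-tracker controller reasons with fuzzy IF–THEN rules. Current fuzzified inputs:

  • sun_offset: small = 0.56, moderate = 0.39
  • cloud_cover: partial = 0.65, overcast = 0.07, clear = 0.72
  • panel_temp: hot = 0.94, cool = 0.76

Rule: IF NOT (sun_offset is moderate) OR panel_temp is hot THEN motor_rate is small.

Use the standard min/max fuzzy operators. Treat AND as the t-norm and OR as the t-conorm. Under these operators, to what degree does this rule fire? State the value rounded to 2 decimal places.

firing strength: ¬moderate=1−0.39=0.61, hot=0.94; OR[max(a, b)] → w = 0.94

0.94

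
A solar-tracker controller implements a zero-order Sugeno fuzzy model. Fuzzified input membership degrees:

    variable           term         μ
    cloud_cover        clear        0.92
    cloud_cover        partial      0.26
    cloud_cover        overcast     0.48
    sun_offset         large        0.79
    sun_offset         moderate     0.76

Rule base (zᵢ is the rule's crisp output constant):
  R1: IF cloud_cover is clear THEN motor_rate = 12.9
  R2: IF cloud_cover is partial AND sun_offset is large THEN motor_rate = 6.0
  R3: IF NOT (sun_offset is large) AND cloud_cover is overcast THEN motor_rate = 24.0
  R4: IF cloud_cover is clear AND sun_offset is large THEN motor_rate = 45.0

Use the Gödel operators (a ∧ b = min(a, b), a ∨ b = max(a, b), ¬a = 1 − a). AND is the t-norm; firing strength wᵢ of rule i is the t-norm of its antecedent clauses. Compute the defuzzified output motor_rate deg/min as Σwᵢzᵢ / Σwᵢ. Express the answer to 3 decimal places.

24.779

R1 (z=12.9): clear=0.92 → w = 0.92
R2 (z=6.0): partial=0.26, large=0.79; AND[min(a, b)] → w = 0.26
R3 (z=24.0): ¬large=1−0.79=0.21, overcast=0.48; AND[min(a, b)] → w = 0.21
R4 (z=45.0): clear=0.92, large=0.79; AND[min(a, b)] → w = 0.79
Weighted average = (0.92·12.9 + 0.26·6.0 + 0.21·24.0 + 0.79·45.0) / (0.92 + 0.26 + 0.21 + 0.79)
  = 54.0180 / 2.1800 = 24.779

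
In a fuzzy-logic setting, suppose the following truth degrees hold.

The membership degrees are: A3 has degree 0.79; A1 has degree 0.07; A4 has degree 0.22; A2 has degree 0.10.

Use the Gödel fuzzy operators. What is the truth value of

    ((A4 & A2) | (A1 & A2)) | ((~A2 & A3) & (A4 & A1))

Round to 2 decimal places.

0.10

A4 & A2 = min(a, b) on (0.22, 0.10) = 0.10
A1 & A2 = min(a, b) on (0.07, 0.10) = 0.07
(A4 & A2) | (A1 & A2) = max(a, b) on (0.10, 0.07) = 0.10
~A2 = 1 − 0.10 = 0.90
~A2 & A3 = min(a, b) on (0.90, 0.79) = 0.79
A4 & A1 = min(a, b) on (0.22, 0.07) = 0.07
(~A2 & A3) & (A4 & A1) = min(a, b) on (0.79, 0.07) = 0.07
((A4 & A2) | (A1 & A2)) | ((~A2 & A3) & (A4 & A1)) = max(a, b) on (0.10, 0.07) = 0.10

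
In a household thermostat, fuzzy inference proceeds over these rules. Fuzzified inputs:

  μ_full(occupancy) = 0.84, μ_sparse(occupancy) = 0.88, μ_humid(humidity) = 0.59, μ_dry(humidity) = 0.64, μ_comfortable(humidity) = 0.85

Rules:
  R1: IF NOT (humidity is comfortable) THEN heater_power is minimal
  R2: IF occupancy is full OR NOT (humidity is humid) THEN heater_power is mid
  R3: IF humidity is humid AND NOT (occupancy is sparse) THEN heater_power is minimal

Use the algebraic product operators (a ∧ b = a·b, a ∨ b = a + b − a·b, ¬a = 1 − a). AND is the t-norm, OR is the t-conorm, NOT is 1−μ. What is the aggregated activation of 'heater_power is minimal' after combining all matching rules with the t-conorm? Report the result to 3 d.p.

R1: ¬comfortable=1−0.85=0.15 → w = 0.1500
R2: full=0.84, ¬humid=1−0.59=0.41; OR[a + b − a·b] → w = 0.9056
R3: humid=0.59, ¬sparse=1−0.88=0.12; AND[a·b] → w = 0.0708
Rules with consequent 'minimal': {R1, R3} → strengths 0.1500, 0.0708
Aggregate via t-conorm [a + b − a·b]: 0.2102

0.210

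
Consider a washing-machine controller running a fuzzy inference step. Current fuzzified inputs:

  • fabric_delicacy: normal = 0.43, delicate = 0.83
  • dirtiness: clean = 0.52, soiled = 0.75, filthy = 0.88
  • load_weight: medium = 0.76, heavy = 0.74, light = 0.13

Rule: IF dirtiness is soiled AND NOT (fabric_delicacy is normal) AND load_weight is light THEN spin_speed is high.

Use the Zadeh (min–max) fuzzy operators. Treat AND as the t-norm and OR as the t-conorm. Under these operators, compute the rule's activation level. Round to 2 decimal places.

firing strength: soiled=0.75, ¬normal=1−0.43=0.57, light=0.13; AND[min(a, b)] → w = 0.13

0.13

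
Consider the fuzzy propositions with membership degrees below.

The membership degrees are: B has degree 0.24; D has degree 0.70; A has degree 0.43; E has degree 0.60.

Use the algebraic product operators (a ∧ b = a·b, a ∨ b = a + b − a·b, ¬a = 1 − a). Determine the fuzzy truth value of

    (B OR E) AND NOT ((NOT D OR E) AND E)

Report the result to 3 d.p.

B OR E = a + b − a·b on (0.2400, 0.6000) = 0.6960
NOT D = 1 − 0.7000 = 0.3000
NOT D OR E = a + b − a·b on (0.3000, 0.6000) = 0.7200
(NOT D OR E) AND E = a·b on (0.7200, 0.6000) = 0.4320
NOT ((NOT D OR E) AND E) = 1 − 0.4320 = 0.5680
(B OR E) AND NOT ((NOT D OR E) AND E) = a·b on (0.6960, 0.5680) = 0.3953

0.395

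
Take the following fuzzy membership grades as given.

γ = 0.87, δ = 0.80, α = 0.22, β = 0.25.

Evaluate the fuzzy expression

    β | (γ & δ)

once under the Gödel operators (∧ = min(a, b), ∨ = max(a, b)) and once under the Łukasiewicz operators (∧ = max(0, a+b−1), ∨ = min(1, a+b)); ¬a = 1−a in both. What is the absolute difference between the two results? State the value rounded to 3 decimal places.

0.120

Under Gödel:
  γ & δ = min(a, b) on (0.87, 0.80) = 0.80
  β | (γ & δ) = max(a, b) on (0.25, 0.80) = 0.80
  → value = 0.8000
Under Łukasiewicz:
  γ & δ = max(0, a+b−1) on (0.87, 0.80) = 0.67
  β | (γ & δ) = min(1, a+b) on (0.25, 0.67) = 0.92
  → value = 0.9200
|0.8000 − 0.9200| = 0.120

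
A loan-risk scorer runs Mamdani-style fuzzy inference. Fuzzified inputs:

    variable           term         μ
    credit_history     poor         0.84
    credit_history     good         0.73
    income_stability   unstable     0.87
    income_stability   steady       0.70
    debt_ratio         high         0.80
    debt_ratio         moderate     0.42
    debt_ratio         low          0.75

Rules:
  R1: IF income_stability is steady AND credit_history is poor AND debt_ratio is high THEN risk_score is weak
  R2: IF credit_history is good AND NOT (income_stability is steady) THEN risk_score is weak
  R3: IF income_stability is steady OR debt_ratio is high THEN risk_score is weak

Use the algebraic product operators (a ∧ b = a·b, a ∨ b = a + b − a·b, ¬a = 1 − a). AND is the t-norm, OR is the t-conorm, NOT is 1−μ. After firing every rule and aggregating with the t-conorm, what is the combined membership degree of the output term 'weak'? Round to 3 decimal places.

R1: steady=0.70, poor=0.84, high=0.80; AND[a·b] → w = 0.4704
R2: good=0.73, ¬steady=1−0.70=0.30; AND[a·b] → w = 0.2190
R3: steady=0.70, high=0.80; OR[a + b − a·b] → w = 0.9400
Rules with consequent 'weak': {R1, R2, R3} → strengths 0.4704, 0.2190, 0.9400
Aggregate via t-conorm [a + b − a·b]: 0.9752

0.975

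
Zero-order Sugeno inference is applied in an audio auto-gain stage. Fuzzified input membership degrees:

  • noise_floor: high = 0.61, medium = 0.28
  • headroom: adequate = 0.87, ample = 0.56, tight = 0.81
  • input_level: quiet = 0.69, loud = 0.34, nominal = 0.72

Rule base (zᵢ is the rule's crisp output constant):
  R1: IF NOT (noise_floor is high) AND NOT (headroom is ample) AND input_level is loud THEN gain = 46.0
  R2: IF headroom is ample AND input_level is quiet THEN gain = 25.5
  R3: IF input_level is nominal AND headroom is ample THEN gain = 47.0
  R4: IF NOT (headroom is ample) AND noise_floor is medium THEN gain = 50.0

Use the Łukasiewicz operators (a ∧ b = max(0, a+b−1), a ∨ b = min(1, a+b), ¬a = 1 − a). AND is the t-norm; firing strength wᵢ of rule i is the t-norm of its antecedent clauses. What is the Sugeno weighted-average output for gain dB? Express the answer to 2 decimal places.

36.86

R1 (z=46.0): ¬high=1−0.61=0.39, ¬ample=1−0.56=0.44, loud=0.34; AND[max(0, a+b−1)] → w = 0.00
R2 (z=25.5): ample=0.56, quiet=0.69; AND[max(0, a+b−1)] → w = 0.25
R3 (z=47.0): nominal=0.72, ample=0.56; AND[max(0, a+b−1)] → w = 0.28
R4 (z=50.0): ¬ample=1−0.56=0.44, medium=0.28; AND[max(0, a+b−1)] → w = 0.00
Weighted average = (0.00·46.0 + 0.25·25.5 + 0.28·47.0 + 0.00·50.0) / (0.00 + 0.25 + 0.28 + 0.00)
  = 19.5350 / 0.5300 = 36.86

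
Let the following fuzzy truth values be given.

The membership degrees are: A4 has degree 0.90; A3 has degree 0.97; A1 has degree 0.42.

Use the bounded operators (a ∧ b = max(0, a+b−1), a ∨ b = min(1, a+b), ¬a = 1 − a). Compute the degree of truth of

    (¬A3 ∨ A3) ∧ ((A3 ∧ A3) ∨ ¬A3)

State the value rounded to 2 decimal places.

¬A3 = 1 − 0.97 = 0.03
¬A3 ∨ A3 = min(1, a+b) on (0.03, 0.97) = 1.00
A3 ∧ A3 = max(0, a+b−1) on (0.97, 0.97) = 0.94
¬A3 = 1 − 0.97 = 0.03
(A3 ∧ A3) ∨ ¬A3 = min(1, a+b) on (0.94, 0.03) = 0.97
(¬A3 ∨ A3) ∧ ((A3 ∧ A3) ∨ ¬A3) = max(0, a+b−1) on (1.00, 0.97) = 0.97

0.97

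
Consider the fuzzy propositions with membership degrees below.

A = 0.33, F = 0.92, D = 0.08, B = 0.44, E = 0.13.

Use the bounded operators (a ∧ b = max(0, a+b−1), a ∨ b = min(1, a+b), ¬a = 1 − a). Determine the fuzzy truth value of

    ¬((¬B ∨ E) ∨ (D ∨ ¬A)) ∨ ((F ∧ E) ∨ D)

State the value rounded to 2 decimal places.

¬B = 1 − 0.44 = 0.56
¬B ∨ E = min(1, a+b) on (0.56, 0.13) = 0.69
¬A = 1 − 0.33 = 0.67
D ∨ ¬A = min(1, a+b) on (0.08, 0.67) = 0.75
(¬B ∨ E) ∨ (D ∨ ¬A) = min(1, a+b) on (0.69, 0.75) = 1.00
¬((¬B ∨ E) ∨ (D ∨ ¬A)) = 1 − 1.00 = 0.00
F ∧ E = max(0, a+b−1) on (0.92, 0.13) = 0.05
(F ∧ E) ∨ D = min(1, a+b) on (0.05, 0.08) = 0.13
¬((¬B ∨ E) ∨ (D ∨ ¬A)) ∨ ((F ∧ E) ∨ D) = min(1, a+b) on (0.00, 0.13) = 0.13

0.13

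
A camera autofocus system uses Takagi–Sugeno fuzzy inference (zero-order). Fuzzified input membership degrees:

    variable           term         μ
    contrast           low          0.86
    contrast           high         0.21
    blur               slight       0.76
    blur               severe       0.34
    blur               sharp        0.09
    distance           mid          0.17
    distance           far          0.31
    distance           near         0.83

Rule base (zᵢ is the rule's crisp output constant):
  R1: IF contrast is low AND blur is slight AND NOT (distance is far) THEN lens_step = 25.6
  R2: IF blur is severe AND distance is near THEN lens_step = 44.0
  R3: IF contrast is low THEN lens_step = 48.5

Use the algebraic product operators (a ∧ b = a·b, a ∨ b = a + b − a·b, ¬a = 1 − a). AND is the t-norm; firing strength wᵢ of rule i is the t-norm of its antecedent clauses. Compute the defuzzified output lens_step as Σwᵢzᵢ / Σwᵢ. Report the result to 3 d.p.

R1 (z=25.6): low=0.86, slight=0.76, ¬far=1−0.31=0.69; AND[a·b] → w = 0.4510
R2 (z=44.0): severe=0.34, near=0.83; AND[a·b] → w = 0.2822
R3 (z=48.5): low=0.86 → w = 0.8600
Weighted average = (0.4510·25.6 + 0.2822·44.0 + 0.8600·48.5) / (0.4510 + 0.2822 + 0.8600)
  = 65.6720 / 1.5932 = 41.221

41.221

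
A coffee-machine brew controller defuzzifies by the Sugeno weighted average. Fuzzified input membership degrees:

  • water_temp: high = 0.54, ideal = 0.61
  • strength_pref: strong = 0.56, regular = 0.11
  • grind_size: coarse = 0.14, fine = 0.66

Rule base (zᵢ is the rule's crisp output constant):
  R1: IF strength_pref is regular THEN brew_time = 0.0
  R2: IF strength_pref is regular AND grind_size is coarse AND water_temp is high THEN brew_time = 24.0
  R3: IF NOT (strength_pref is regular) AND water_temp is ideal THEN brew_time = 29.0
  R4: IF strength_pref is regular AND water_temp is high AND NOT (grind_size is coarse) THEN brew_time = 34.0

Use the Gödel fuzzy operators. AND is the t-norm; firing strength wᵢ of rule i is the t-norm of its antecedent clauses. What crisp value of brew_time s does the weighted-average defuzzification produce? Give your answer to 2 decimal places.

25.61

R1 (z=0.0): regular=0.11 → w = 0.11
R2 (z=24.0): regular=0.11, coarse=0.14, high=0.54; AND[min(a, b)] → w = 0.11
R3 (z=29.0): ¬regular=1−0.11=0.89, ideal=0.61; AND[min(a, b)] → w = 0.61
R4 (z=34.0): regular=0.11, high=0.54, ¬coarse=1−0.14=0.86; AND[min(a, b)] → w = 0.11
Weighted average = (0.11·0.0 + 0.11·24.0 + 0.61·29.0 + 0.11·34.0) / (0.11 + 0.11 + 0.61 + 0.11)
  = 24.0700 / 0.9400 = 25.61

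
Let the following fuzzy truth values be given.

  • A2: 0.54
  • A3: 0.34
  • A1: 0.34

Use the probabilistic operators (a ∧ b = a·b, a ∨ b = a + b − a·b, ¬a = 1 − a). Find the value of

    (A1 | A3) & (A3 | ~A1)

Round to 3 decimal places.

A1 | A3 = a + b − a·b on (0.3400, 0.3400) = 0.5644
~A1 = 1 − 0.3400 = 0.6600
A3 | ~A1 = a + b − a·b on (0.3400, 0.6600) = 0.7756
(A1 | A3) & (A3 | ~A1) = a·b on (0.5644, 0.7756) = 0.4377

0.438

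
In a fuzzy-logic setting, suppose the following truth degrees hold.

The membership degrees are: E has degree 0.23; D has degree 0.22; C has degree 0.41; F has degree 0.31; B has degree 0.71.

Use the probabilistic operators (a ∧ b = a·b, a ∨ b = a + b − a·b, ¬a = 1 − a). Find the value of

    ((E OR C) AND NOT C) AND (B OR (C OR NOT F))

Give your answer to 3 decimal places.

0.305

E OR C = a + b − a·b on (0.2300, 0.4100) = 0.5457
NOT C = 1 − 0.4100 = 0.5900
(E OR C) AND NOT C = a·b on (0.5457, 0.5900) = 0.3220
NOT F = 1 − 0.3100 = 0.6900
C OR NOT F = a + b − a·b on (0.4100, 0.6900) = 0.8171
B OR (C OR NOT F) = a + b − a·b on (0.7100, 0.8171) = 0.9470
((E OR C) AND NOT C) AND (B OR (C OR NOT F)) = a·b on (0.3220, 0.9470) = 0.3049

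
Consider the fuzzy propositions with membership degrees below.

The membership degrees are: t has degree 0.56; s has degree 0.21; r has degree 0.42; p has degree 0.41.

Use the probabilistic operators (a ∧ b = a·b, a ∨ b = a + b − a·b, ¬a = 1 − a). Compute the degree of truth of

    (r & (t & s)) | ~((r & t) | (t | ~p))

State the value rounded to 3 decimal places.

0.181

t & s = a·b on (0.5600, 0.2100) = 0.1176
r & (t & s) = a·b on (0.4200, 0.1176) = 0.0494
r & t = a·b on (0.4200, 0.5600) = 0.2352
~p = 1 − 0.4100 = 0.5900
t | ~p = a + b − a·b on (0.5600, 0.5900) = 0.8196
(r & t) | (t | ~p) = a + b − a·b on (0.2352, 0.8196) = 0.8620
~((r & t) | (t | ~p)) = 1 − 0.8620 = 0.1380
(r & (t & s)) | ~((r & t) | (t | ~p)) = a + b − a·b on (0.0494, 0.1380) = 0.1805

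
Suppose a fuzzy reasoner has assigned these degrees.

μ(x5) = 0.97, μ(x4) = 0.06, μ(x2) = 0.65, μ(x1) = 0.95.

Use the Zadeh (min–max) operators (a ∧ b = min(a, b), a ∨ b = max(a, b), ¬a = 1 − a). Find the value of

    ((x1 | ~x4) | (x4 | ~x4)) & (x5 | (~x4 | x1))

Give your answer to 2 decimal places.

0.95

~x4 = 1 − 0.06 = 0.94
x1 | ~x4 = max(a, b) on (0.95, 0.94) = 0.95
~x4 = 1 − 0.06 = 0.94
x4 | ~x4 = max(a, b) on (0.06, 0.94) = 0.94
(x1 | ~x4) | (x4 | ~x4) = max(a, b) on (0.95, 0.94) = 0.95
~x4 = 1 − 0.06 = 0.94
~x4 | x1 = max(a, b) on (0.94, 0.95) = 0.95
x5 | (~x4 | x1) = max(a, b) on (0.97, 0.95) = 0.97
((x1 | ~x4) | (x4 | ~x4)) & (x5 | (~x4 | x1)) = min(a, b) on (0.95, 0.97) = 0.95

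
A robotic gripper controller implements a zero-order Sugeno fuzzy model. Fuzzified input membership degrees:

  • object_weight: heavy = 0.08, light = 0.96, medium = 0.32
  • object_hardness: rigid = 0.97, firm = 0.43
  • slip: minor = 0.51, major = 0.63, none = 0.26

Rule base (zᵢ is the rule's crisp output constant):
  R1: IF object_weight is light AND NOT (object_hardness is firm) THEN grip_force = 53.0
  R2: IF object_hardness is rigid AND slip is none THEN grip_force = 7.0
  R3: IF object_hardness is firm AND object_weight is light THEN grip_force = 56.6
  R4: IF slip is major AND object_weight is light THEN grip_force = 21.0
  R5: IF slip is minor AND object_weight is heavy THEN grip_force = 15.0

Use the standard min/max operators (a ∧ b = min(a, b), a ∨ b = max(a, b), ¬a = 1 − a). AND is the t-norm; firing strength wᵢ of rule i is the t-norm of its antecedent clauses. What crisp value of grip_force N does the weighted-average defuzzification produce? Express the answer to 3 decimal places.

35.938

R1 (z=53.0): light=0.96, ¬firm=1−0.43=0.57; AND[min(a, b)] → w = 0.57
R2 (z=7.0): rigid=0.97, none=0.26; AND[min(a, b)] → w = 0.26
R3 (z=56.6): firm=0.43, light=0.96; AND[min(a, b)] → w = 0.43
R4 (z=21.0): major=0.63, light=0.96; AND[min(a, b)] → w = 0.63
R5 (z=15.0): minor=0.51, heavy=0.08; AND[min(a, b)] → w = 0.08
Weighted average = (0.57·53.0 + 0.26·7.0 + 0.43·56.6 + 0.63·21.0 + 0.08·15.0) / (0.57 + 0.26 + 0.43 + 0.63 + 0.08)
  = 70.7980 / 1.9700 = 35.938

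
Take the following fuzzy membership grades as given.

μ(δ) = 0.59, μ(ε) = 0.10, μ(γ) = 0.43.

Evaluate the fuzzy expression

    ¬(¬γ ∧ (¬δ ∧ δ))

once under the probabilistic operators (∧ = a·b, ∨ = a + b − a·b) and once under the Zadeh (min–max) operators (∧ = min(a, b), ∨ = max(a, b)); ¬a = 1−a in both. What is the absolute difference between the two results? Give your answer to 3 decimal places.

Under probabilistic:
  ¬γ = 1 − 0.4300 = 0.5700
  ¬δ = 1 − 0.5900 = 0.4100
  ¬δ ∧ δ = a·b on (0.4100, 0.5900) = 0.2419
  ¬γ ∧ (¬δ ∧ δ) = a·b on (0.5700, 0.2419) = 0.1379
  ¬(¬γ ∧ (¬δ ∧ δ)) = 1 − 0.1379 = 0.8621
  → value = 0.8621
Under Zadeh (min–max):
  ¬γ = 1 − 0.43 = 0.57
  ¬δ = 1 − 0.59 = 0.41
  ¬δ ∧ δ = min(a, b) on (0.41, 0.59) = 0.41
  ¬γ ∧ (¬δ ∧ δ) = min(a, b) on (0.57, 0.41) = 0.41
  ¬(¬γ ∧ (¬δ ∧ δ)) = 1 − 0.41 = 0.59
  → value = 0.5900
|0.8621 − 0.5900| = 0.272

0.272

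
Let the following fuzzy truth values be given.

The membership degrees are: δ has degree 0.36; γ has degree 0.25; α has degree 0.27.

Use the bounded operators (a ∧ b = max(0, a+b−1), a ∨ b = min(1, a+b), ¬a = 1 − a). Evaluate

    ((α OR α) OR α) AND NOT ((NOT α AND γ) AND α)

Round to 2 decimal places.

0.81

α OR α = min(1, a+b) on (0.27, 0.27) = 0.54
(α OR α) OR α = min(1, a+b) on (0.54, 0.27) = 0.81
NOT α = 1 − 0.27 = 0.73
NOT α AND γ = max(0, a+b−1) on (0.73, 0.25) = 0.00
(NOT α AND γ) AND α = max(0, a+b−1) on (0.00, 0.27) = 0.00
NOT ((NOT α AND γ) AND α) = 1 − 0.00 = 1.00
((α OR α) OR α) AND NOT ((NOT α AND γ) AND α) = max(0, a+b−1) on (0.81, 1.00) = 0.81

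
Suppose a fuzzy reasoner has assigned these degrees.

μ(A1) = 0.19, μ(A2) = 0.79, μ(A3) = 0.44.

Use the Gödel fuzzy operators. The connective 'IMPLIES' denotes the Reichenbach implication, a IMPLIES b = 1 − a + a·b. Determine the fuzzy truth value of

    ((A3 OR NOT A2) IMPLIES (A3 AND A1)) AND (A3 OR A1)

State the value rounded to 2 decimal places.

NOT A2 = 1 − 0.79 = 0.21
A3 OR NOT A2 = max(a, b) on (0.44, 0.21) = 0.44
A3 AND A1 = min(a, b) on (0.44, 0.19) = 0.19
(A3 OR NOT A2) IMPLIES (A3 AND A1)  [Reichenbach: 1 − a + a·b] with a=0.44, b=0.19 → 0.64
A3 OR A1 = max(a, b) on (0.44, 0.19) = 0.44
((A3 OR NOT A2) IMPLIES (A3 AND A1)) AND (A3 OR A1) = min(a, b) on (0.64, 0.44) = 0.44

0.44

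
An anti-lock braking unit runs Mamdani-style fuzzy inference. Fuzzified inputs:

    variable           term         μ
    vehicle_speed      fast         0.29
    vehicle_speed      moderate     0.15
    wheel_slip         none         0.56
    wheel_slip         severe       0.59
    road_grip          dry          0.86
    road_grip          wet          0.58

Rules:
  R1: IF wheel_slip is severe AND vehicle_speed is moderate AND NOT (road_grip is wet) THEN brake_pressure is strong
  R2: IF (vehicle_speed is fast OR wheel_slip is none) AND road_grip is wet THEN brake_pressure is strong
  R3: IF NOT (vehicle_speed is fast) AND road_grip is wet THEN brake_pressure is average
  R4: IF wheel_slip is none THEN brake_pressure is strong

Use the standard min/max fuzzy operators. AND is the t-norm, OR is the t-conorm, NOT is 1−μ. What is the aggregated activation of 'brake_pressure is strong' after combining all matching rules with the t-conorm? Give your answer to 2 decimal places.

R1: severe=0.59, moderate=0.15, ¬wet=1−0.58=0.42; AND[min(a, b)] → w = 0.15
R2: (fast=0.29 OR none=0.56) = 0.56; AND[min(a, b)] with wet=0.58 → w = 0.56
R3: ¬fast=1−0.29=0.71, wet=0.58; AND[min(a, b)] → w = 0.58
R4: none=0.56 → w = 0.56
Rules with consequent 'strong': {R1, R2, R4} → strengths 0.15, 0.56, 0.56
Aggregate via t-conorm [max(a, b)]: 0.56

0.56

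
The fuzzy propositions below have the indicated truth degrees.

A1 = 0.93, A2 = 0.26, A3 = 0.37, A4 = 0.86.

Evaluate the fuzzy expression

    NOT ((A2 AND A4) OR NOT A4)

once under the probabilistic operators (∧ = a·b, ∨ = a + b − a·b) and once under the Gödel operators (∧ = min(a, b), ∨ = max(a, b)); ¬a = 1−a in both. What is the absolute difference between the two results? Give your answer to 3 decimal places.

0.072

Under probabilistic:
  A2 AND A4 = a·b on (0.2600, 0.8600) = 0.2236
  NOT A4 = 1 − 0.8600 = 0.1400
  (A2 AND A4) OR NOT A4 = a + b − a·b on (0.2236, 0.1400) = 0.3323
  NOT ((A2 AND A4) OR NOT A4) = 1 − 0.3323 = 0.6677
  → value = 0.6677
Under Gödel:
  A2 AND A4 = min(a, b) on (0.26, 0.86) = 0.26
  NOT A4 = 1 − 0.86 = 0.14
  (A2 AND A4) OR NOT A4 = max(a, b) on (0.26, 0.14) = 0.26
  NOT ((A2 AND A4) OR NOT A4) = 1 − 0.26 = 0.74
  → value = 0.7400
|0.6677 − 0.7400| = 0.072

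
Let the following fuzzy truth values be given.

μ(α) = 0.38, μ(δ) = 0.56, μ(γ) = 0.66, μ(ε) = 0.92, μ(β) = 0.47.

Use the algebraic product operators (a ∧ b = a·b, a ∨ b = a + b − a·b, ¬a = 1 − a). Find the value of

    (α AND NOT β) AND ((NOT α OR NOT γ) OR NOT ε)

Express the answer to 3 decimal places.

NOT β = 1 − 0.4700 = 0.5300
α AND NOT β = a·b on (0.3800, 0.5300) = 0.2014
NOT α = 1 − 0.3800 = 0.6200
NOT γ = 1 − 0.6600 = 0.3400
NOT α OR NOT γ = a + b − a·b on (0.6200, 0.3400) = 0.7492
NOT ε = 1 − 0.9200 = 0.0800
(NOT α OR NOT γ) OR NOT ε = a + b − a·b on (0.7492, 0.0800) = 0.7693
(α AND NOT β) AND ((NOT α OR NOT γ) OR NOT ε) = a·b on (0.2014, 0.7693) = 0.1549

0.155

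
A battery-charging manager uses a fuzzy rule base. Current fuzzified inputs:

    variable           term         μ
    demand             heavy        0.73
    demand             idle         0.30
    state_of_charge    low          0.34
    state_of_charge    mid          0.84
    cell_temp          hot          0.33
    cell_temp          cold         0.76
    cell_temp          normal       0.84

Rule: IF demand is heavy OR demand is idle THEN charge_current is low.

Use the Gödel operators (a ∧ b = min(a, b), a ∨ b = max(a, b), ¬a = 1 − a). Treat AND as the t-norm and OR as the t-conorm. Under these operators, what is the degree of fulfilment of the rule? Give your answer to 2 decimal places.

0.73

firing strength: heavy=0.73, idle=0.30; OR[max(a, b)] → w = 0.73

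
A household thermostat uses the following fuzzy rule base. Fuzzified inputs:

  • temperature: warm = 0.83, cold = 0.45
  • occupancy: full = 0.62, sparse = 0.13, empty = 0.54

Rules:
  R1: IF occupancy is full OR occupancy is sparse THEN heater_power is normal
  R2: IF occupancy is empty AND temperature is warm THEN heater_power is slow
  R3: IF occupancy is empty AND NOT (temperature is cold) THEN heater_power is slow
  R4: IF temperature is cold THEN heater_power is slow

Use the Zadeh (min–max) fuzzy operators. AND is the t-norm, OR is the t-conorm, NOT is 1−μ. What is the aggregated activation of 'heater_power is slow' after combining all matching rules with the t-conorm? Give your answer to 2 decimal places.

0.54

R1: full=0.62, sparse=0.13; OR[max(a, b)] → w = 0.62
R2: empty=0.54, warm=0.83; AND[min(a, b)] → w = 0.54
R3: empty=0.54, ¬cold=1−0.45=0.55; AND[min(a, b)] → w = 0.54
R4: cold=0.45 → w = 0.45
Rules with consequent 'slow': {R2, R3, R4} → strengths 0.54, 0.54, 0.45
Aggregate via t-conorm [max(a, b)]: 0.54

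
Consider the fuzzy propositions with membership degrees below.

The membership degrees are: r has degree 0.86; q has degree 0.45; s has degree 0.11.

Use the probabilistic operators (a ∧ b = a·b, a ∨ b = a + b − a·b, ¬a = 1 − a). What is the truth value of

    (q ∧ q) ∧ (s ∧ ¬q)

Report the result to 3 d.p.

q ∧ q = a·b on (0.4500, 0.4500) = 0.2025
¬q = 1 − 0.4500 = 0.5500
s ∧ ¬q = a·b on (0.1100, 0.5500) = 0.0605
(q ∧ q) ∧ (s ∧ ¬q) = a·b on (0.2025, 0.0605) = 0.0123

0.012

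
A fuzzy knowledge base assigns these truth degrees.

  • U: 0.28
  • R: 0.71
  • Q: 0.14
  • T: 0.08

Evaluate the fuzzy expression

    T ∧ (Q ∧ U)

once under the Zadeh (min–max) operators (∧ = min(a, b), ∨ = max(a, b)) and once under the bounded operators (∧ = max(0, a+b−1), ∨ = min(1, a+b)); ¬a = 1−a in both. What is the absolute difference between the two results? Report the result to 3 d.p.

Under Zadeh (min–max):
  Q ∧ U = min(a, b) on (0.14, 0.28) = 0.14
  T ∧ (Q ∧ U) = min(a, b) on (0.08, 0.14) = 0.08
  → value = 0.0800
Under bounded:
  Q ∧ U = max(0, a+b−1) on (0.14, 0.28) = 0.00
  T ∧ (Q ∧ U) = max(0, a+b−1) on (0.08, 0.00) = 0.00
  → value = 0.0000
|0.0800 − 0.0000| = 0.080

0.080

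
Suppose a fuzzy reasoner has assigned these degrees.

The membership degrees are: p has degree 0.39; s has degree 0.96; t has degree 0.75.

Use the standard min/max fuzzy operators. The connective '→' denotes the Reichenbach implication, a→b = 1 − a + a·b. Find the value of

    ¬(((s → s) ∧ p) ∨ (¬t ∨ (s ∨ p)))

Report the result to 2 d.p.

s → s  [Reichenbach: 1 − a + a·b] with a=0.96, b=0.96 → 0.96
(s → s) ∧ p = min(a, b) on (0.96, 0.39) = 0.39
¬t = 1 − 0.75 = 0.25
s ∨ p = max(a, b) on (0.96, 0.39) = 0.96
¬t ∨ (s ∨ p) = max(a, b) on (0.25, 0.96) = 0.96
((s → s) ∧ p) ∨ (¬t ∨ (s ∨ p)) = max(a, b) on (0.39, 0.96) = 0.96
¬(((s → s) ∧ p) ∨ (¬t ∨ (s ∨ p))) = 1 − 0.96 = 0.04

0.04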